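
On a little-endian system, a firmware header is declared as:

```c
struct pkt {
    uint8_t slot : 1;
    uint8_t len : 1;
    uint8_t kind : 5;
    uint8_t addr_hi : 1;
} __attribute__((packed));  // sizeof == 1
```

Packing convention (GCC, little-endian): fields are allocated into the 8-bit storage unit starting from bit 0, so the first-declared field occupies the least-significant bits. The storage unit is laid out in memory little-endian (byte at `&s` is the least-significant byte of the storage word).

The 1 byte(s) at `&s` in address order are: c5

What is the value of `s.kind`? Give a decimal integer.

[0]=0xc5 (little-endian) → word 0xc5
slot:1 @ bit 0 → (0xc5>>0)&0x1 = 0x1
len:1 @ bit 1 → (0xc5>>1)&0x1 = 0x0
kind:5 @ bit 2 → (0xc5>>2)&0x1f = 0x11  ←
addr_hi:1 @ bit 7 → (0xc5>>7)&0x1 = 0x1

17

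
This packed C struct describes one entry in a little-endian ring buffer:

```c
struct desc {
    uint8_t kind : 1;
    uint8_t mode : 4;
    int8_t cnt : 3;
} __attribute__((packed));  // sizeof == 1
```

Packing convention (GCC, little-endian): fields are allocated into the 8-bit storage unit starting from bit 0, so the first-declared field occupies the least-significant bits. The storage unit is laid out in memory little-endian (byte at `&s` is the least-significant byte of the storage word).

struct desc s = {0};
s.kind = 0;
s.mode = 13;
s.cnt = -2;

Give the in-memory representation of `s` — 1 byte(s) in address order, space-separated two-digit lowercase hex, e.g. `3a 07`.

da

[0+:1] kind=0 & 0x1 = 0x0; word=0x00
[1+:4] mode=13 & 0xf = 0xd; word=0x1a
[5+:3] cnt=-2 & 0x7 = 0x6; word=0xda
word = 0xda → little-endian bytes:
  [0]=0xda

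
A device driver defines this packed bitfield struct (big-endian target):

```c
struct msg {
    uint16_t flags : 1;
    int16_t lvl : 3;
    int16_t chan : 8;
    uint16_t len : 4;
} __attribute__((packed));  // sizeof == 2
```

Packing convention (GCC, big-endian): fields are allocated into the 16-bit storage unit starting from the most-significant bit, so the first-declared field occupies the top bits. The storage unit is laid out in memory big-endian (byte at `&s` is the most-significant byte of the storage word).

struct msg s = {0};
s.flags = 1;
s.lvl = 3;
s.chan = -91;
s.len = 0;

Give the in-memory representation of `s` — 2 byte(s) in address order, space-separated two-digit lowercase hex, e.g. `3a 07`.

flags (1b) val=1 bits=0x1 at bit 15: 0x8000
lvl (3b) val=3 bits=0x3 at bit 12: 0xb000
chan (8b) val=-91 bits=0xa5 at bit 4: 0xba50
len (4b) val=0 bits=0x0 at bit 0: 0xba50
word = 0xba50 → big-endian bytes:
  [0]=0xba  [1]=0x50

ba 50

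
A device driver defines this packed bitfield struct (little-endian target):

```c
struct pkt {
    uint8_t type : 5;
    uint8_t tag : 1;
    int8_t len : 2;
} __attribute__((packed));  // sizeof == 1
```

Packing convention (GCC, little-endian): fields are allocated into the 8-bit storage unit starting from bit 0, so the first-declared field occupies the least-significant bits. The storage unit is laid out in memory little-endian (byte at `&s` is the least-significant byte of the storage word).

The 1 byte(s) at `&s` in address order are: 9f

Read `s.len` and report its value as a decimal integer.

[0]=0x9f (little-endian) → word 0x9f
type [0+:5] = (word>>0) & 0x1f = 31
tag [5+:1] = (word>>5) & 0x1 = 0
len [6+:2] = (word>>6) & 0x3 = 2  ←
len signed 2b, MSB=1: 2 - 4 = -2

-2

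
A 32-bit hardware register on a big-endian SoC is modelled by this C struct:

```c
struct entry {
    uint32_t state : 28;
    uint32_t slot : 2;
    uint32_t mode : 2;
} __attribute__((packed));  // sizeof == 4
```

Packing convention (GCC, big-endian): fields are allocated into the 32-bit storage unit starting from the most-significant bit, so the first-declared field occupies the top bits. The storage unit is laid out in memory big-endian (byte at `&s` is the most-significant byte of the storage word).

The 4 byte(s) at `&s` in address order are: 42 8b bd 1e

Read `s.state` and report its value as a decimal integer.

[0]=0x42 [1]=0x8b [2]=0xbd [3]=0x1e (big-endian) → word 0x428bbd1e
state:28 @ bit 4 → (0x428bbd1e>>4)&0xfffffff = 0x428bbd1  ←
slot:2 @ bit 2 → (0x428bbd1e>>2)&0x3 = 0x3
mode:2 @ bit 0 → (0x428bbd1e>>0)&0x3 = 0x2

69778385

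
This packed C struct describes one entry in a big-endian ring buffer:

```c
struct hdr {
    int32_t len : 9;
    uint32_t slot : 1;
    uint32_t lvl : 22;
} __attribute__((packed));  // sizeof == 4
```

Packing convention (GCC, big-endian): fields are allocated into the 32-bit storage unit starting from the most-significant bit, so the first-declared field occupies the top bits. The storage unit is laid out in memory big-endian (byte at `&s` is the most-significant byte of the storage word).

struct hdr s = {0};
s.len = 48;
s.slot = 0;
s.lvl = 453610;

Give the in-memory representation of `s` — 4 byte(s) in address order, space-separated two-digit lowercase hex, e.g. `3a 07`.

18 06 eb ea

len (9b) val=48 bits=0x30 at bit 23: 0x18000000
slot (1b) val=0 bits=0x0 at bit 22: 0x18000000
lvl (22b) val=453610 bits=0x6ebea at bit 0: 0x1806ebea
word = 0x1806ebea → big-endian bytes:
  [0]=0x18  [1]=0x06  [2]=0xeb  [3]=0xea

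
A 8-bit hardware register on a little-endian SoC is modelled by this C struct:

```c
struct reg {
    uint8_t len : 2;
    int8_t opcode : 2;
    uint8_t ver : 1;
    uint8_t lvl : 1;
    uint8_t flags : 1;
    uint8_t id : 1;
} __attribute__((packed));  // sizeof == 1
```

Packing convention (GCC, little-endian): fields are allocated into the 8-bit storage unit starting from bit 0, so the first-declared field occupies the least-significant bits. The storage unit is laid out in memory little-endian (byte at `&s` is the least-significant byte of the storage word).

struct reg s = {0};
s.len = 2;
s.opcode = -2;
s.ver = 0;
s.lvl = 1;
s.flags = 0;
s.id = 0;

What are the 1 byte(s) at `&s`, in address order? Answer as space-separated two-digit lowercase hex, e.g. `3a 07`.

[0+:2] len=2 & 0x3 = 0x2; word=0x02
[2+:2] opcode=-2 & 0x3 = 0x2; word=0x0a
[4+:1] ver=0 & 0x1 = 0x0; word=0x0a
[5+:1] lvl=1 & 0x1 = 0x1; word=0x2a
[6+:1] flags=0 & 0x1 = 0x0; word=0x2a
[7+:1] id=0 & 0x1 = 0x0; word=0x2a
word = 0x2a → little-endian bytes:
  [0]=0x2a

2a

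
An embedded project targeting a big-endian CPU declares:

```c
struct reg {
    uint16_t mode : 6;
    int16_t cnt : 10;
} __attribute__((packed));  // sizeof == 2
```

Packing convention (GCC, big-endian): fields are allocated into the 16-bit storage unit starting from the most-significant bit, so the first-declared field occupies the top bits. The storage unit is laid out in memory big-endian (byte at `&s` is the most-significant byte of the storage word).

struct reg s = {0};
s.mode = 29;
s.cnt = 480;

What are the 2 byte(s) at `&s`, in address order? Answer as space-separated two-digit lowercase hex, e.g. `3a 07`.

mode (6b) val=29 bits=0x1d at bit 10: 0x7400
cnt (10b) val=480 bits=0x1e0 at bit 0: 0x75e0
word = 0x75e0 → big-endian bytes:
  [0]=0x75  [1]=0xe0

75 e0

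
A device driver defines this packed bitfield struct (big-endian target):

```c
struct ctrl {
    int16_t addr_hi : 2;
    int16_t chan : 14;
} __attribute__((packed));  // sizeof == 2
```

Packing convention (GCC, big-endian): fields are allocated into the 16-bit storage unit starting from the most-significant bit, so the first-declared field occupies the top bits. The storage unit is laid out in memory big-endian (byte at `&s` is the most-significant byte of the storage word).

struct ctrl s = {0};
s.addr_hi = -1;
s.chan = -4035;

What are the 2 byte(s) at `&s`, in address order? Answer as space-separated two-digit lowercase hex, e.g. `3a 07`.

f0 3d

[14+:2] addr_hi=-1 & 0x3 = 0x3; word=0xc000
[0+:14] chan=-4035 & 0x3fff = 0x303d; word=0xf03d
word = 0xf03d → big-endian bytes:
  [0]=0xf0  [1]=0x3d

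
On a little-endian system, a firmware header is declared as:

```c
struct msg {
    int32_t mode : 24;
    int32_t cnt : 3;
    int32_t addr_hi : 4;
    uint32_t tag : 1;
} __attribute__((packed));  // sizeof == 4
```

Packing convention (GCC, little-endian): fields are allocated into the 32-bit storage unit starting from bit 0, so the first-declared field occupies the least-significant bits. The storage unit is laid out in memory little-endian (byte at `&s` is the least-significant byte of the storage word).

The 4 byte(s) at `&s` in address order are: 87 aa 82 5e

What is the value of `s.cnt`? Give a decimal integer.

-2

[0]=0x87 [1]=0xaa [2]=0x82 [3]=0x5e (little-endian) → word 0x5e82aa87
mode:24 @ bit 0 → (0x5e82aa87>>0)&0xffffff = 0x82aa87
cnt:3 @ bit 24 → (0x5e82aa87>>24)&0x7 = 0x6  ←
addr_hi:4 @ bit 27 → (0x5e82aa87>>27)&0xf = 0xb
tag:1 @ bit 31 → (0x5e82aa87>>31)&0x1 = 0x0
cnt signed 3b, MSB=1: 6 - 8 = -2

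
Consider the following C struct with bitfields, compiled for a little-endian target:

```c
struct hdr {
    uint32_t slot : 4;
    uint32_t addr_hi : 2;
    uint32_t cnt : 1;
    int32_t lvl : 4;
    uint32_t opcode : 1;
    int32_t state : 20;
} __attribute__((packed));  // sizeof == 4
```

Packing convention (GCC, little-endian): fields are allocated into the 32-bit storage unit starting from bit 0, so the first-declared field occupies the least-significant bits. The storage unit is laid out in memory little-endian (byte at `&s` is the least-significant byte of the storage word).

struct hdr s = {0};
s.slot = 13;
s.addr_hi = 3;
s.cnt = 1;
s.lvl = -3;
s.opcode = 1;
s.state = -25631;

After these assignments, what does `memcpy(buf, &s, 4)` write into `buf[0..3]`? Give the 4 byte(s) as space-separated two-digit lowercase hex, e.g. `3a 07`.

slot (4b) val=13 bits=0xd at bit 0: 0x0000000d
addr_hi (2b) val=3 bits=0x3 at bit 4: 0x0000003d
cnt (1b) val=1 bits=0x1 at bit 6: 0x0000007d
lvl (4b) val=-3 bits=0xd at bit 7: 0x000006fd
opcode (1b) val=1 bits=0x1 at bit 11: 0x00000efd
state (20b) val=-25631 bits=0xf9be1 at bit 12: 0xf9be1efd
word = 0xf9be1efd → little-endian bytes:
  [0]=0xfd  [1]=0x1e  [2]=0xbe  [3]=0xf9

fd 1e be f9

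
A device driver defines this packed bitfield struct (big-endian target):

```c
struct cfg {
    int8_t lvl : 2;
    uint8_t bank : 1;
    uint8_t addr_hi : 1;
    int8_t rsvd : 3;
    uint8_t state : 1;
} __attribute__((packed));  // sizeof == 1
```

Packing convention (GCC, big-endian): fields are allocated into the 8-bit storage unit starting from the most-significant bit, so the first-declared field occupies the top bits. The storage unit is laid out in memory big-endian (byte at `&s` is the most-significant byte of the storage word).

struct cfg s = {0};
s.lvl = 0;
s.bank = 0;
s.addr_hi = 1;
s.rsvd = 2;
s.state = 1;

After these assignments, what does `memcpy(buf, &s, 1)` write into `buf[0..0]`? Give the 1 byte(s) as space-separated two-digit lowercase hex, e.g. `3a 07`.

15

lvl (2b) val=0 bits=0x0 at bit 6: 0x00
bank (1b) val=0 bits=0x0 at bit 5: 0x00
addr_hi (1b) val=1 bits=0x1 at bit 4: 0x10
rsvd (3b) val=2 bits=0x2 at bit 1: 0x14
state (1b) val=1 bits=0x1 at bit 0: 0x15
word = 0x15 → big-endian bytes:
  [0]=0x15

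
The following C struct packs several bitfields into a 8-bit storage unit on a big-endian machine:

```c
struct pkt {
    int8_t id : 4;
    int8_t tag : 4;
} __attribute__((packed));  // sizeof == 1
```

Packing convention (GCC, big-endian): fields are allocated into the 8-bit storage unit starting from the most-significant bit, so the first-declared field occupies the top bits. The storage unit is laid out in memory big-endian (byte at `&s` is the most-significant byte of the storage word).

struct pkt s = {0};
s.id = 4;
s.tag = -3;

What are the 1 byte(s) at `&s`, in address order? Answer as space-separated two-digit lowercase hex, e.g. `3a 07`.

4d

[4+:4] id=4 & 0xf = 0x4; word=0x40
[0+:4] tag=-3 & 0xf = 0xd; word=0x4d
word = 0x4d → big-endian bytes:
  [0]=0x4d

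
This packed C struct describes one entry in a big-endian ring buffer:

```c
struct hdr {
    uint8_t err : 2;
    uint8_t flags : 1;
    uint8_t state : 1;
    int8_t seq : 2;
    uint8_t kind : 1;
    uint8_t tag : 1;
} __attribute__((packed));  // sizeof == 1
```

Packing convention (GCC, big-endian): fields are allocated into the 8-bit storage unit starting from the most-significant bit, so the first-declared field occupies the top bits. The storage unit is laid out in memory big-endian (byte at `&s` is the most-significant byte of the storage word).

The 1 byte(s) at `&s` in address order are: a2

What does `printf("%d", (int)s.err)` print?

[0]=0xa2 (big-endian) → word 0xa2
err [6+:2] = (word>>6) & 0x3 = 2  ←
flags [5+:1] = (word>>5) & 0x1 = 1
state [4+:1] = (word>>4) & 0x1 = 0
seq [2+:2] = (word>>2) & 0x3 = 0
kind [1+:1] = (word>>1) & 0x1 = 1
tag [0+:1] = (word>>0) & 0x1 = 0

2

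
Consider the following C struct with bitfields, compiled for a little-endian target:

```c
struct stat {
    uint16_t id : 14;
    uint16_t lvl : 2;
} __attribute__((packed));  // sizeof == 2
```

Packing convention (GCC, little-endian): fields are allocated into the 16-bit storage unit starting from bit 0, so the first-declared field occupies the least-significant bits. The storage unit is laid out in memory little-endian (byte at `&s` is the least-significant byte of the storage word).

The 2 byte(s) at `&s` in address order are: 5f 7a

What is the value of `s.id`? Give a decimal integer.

[0]=0x5f [1]=0x7a (little-endian) → word 0x7a5f
id:14 @ bit 0 → (0x7a5f>>0)&0x3fff = 0x3a5f  ←
lvl:2 @ bit 14 → (0x7a5f>>14)&0x3 = 0x1

14943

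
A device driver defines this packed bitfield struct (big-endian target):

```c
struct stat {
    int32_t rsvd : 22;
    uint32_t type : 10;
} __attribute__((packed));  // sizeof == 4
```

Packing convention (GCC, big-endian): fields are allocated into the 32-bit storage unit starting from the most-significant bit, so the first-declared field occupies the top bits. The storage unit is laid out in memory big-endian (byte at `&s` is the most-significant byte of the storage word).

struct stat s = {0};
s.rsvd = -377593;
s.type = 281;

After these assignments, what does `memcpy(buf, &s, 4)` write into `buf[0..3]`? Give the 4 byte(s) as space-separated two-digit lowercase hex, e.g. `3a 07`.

rsvd:22 = -377593 → 0x3a3d07 << 10 → word 0xe8f41c00
type:10 = 281 → 0x119 << 0 → word 0xe8f41d19
word = 0xe8f41d19 → big-endian bytes:
  [0]=0xe8  [1]=0xf4  [2]=0x1d  [3]=0x19

e8 f4 1d 19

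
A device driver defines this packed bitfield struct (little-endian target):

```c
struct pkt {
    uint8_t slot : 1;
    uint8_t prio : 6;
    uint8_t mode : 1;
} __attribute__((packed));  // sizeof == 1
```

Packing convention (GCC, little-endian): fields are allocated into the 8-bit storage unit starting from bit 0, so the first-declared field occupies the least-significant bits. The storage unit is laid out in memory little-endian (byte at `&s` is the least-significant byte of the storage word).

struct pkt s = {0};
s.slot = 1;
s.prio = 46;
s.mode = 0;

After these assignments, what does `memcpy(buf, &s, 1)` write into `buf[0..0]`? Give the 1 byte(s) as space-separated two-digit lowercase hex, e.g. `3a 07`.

slot:1 = 1 → 0x1 << 0 → word 0x01
prio:6 = 46 → 0x2e << 1 → word 0x5d
mode:1 = 0 → 0x0 << 7 → word 0x5d
word = 0x5d → little-endian bytes:
  [0]=0x5d

5d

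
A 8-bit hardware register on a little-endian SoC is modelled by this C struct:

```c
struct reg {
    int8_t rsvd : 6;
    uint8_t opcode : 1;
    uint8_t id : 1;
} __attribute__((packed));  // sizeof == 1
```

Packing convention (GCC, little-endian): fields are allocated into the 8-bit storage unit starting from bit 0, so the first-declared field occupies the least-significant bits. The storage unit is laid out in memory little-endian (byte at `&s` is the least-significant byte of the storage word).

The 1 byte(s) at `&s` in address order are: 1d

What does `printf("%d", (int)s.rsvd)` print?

[0]=0x1d (little-endian) → word 0x1d
rsvd [0+:6] = (word>>0) & 0x3f = 29  ←
opcode [6+:1] = (word>>6) & 0x1 = 0
id [7+:1] = (word>>7) & 0x1 = 0
rsvd signed 6b, MSB=0: value = 29

29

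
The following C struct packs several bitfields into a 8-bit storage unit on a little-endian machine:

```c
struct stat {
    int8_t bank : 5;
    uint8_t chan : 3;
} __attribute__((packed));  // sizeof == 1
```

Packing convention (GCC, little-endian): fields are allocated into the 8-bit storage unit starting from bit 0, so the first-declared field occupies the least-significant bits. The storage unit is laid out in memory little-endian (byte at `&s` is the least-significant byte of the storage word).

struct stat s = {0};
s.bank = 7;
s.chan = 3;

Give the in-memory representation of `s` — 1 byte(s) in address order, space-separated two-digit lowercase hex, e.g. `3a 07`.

bank (5b) val=7 bits=0x7 at bit 0: 0x07
chan (3b) val=3 bits=0x3 at bit 5: 0x67
word = 0x67 → little-endian bytes:
  [0]=0x67

67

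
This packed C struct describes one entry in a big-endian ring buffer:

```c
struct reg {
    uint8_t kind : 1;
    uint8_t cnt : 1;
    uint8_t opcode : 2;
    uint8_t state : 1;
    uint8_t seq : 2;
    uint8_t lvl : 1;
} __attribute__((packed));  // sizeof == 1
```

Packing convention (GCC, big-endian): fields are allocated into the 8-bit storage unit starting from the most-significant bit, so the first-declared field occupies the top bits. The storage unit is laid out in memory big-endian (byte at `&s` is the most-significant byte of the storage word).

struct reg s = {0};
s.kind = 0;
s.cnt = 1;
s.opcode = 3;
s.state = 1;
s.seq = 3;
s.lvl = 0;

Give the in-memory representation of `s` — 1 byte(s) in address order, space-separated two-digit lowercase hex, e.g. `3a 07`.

7e

kind:1 = 0 → 0x0 << 7 → word 0x00
cnt:1 = 1 → 0x1 << 6 → word 0x40
opcode:2 = 3 → 0x3 << 4 → word 0x70
state:1 = 1 → 0x1 << 3 → word 0x78
seq:2 = 3 → 0x3 << 1 → word 0x7e
lvl:1 = 0 → 0x0 << 0 → word 0x7e
word = 0x7e → big-endian bytes:
  [0]=0x7e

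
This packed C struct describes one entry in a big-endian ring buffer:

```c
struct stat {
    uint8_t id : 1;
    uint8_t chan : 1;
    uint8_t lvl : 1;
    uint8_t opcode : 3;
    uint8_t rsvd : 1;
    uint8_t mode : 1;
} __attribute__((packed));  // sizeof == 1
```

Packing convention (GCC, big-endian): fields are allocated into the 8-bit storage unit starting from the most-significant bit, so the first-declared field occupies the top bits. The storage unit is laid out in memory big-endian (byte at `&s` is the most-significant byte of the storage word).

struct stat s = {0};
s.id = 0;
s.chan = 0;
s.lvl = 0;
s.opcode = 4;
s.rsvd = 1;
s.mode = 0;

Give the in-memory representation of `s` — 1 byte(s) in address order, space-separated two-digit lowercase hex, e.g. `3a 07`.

12

id:1 = 0 → 0x0 << 7 → word 0x00
chan:1 = 0 → 0x0 << 6 → word 0x00
lvl:1 = 0 → 0x0 << 5 → word 0x00
opcode:3 = 4 → 0x4 << 2 → word 0x10
rsvd:1 = 1 → 0x1 << 1 → word 0x12
mode:1 = 0 → 0x0 << 0 → word 0x12
word = 0x12 → big-endian bytes:
  [0]=0x12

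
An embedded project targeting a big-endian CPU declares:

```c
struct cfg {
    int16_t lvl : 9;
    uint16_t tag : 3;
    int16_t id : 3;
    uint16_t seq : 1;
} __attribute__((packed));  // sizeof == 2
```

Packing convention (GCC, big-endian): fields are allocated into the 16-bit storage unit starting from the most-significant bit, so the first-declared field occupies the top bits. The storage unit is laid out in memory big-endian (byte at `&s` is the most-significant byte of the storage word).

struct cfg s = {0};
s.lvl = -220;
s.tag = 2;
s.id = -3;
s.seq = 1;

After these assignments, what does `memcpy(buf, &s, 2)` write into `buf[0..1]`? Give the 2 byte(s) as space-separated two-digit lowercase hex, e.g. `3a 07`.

lvl (9b) val=-220 bits=0x124 at bit 7: 0x9200
tag (3b) val=2 bits=0x2 at bit 4: 0x9220
id (3b) val=-3 bits=0x5 at bit 1: 0x922a
seq (1b) val=1 bits=0x1 at bit 0: 0x922b
word = 0x922b → big-endian bytes:
  [0]=0x92  [1]=0x2b

92 2b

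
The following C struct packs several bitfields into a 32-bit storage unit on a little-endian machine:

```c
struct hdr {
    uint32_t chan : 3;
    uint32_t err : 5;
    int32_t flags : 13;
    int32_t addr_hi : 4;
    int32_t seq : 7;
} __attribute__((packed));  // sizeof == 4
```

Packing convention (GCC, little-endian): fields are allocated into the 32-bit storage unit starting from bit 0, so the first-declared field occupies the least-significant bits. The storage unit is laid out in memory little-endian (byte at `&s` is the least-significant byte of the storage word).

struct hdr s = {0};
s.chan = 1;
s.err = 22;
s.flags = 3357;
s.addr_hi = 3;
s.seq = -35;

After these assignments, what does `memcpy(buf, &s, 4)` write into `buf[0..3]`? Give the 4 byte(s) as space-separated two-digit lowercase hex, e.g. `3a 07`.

b1 1d 6d ba

chan (3b) val=1 bits=0x1 at bit 0: 0x00000001
err (5b) val=22 bits=0x16 at bit 3: 0x000000b1
flags (13b) val=3357 bits=0xd1d at bit 8: 0x000d1db1
addr_hi (4b) val=3 bits=0x3 at bit 21: 0x006d1db1
seq (7b) val=-35 bits=0x5d at bit 25: 0xba6d1db1
word = 0xba6d1db1 → little-endian bytes:
  [0]=0xb1  [1]=0x1d  [2]=0x6d  [3]=0xba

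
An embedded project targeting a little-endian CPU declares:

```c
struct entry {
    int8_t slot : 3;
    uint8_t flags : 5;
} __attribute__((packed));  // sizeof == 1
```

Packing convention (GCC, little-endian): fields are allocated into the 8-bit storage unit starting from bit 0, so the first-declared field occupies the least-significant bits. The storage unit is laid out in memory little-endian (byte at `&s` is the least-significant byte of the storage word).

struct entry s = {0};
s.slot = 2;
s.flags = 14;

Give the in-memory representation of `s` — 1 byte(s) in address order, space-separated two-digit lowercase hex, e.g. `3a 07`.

72

[0+:3] slot=2 & 0x7 = 0x2; word=0x02
[3+:5] flags=14 & 0x1f = 0xe; word=0x72
word = 0x72 → little-endian bytes:
  [0]=0x72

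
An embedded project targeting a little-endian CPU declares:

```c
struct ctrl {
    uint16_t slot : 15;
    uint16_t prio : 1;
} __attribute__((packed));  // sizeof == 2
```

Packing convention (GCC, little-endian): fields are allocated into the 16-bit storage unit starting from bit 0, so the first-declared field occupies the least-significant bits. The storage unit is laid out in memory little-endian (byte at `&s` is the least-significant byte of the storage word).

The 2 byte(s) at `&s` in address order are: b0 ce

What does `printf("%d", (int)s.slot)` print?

20144

[0]=0xb0 [1]=0xce (little-endian) → word 0xceb0
slot:15 @ bit 0 → (0xceb0>>0)&0x7fff = 0x4eb0  ←
prio:1 @ bit 15 → (0xceb0>>15)&0x1 = 0x1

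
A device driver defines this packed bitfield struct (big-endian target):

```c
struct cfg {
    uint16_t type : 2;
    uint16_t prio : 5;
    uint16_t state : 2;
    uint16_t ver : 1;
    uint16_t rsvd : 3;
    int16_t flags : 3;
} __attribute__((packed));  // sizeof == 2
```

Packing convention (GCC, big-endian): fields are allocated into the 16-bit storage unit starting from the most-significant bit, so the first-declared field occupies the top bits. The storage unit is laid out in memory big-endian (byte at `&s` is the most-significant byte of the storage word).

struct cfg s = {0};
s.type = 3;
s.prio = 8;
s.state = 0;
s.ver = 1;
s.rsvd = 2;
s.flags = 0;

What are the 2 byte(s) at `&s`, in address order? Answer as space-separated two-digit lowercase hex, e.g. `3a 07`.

type:2 = 3 → 0x3 << 14 → word 0xc000
prio:5 = 8 → 0x8 << 9 → word 0xd000
state:2 = 0 → 0x0 << 7 → word 0xd000
ver:1 = 1 → 0x1 << 6 → word 0xd040
rsvd:3 = 2 → 0x2 << 3 → word 0xd050
flags:3 = 0 → 0x0 << 0 → word 0xd050
word = 0xd050 → big-endian bytes:
  [0]=0xd0  [1]=0x50

d0 50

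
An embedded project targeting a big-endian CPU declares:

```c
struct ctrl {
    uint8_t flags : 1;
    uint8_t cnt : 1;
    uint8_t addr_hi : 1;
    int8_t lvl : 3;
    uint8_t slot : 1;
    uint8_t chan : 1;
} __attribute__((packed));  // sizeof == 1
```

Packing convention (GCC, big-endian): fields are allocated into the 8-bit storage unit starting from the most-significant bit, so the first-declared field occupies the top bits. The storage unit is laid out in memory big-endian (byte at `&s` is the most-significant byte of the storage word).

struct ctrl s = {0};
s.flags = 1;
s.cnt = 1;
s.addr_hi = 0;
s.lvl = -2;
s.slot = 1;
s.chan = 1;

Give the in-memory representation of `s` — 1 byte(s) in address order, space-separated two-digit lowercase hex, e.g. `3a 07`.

db

flags:1 = 1 → 0x1 << 7 → word 0x80
cnt:1 = 1 → 0x1 << 6 → word 0xc0
addr_hi:1 = 0 → 0x0 << 5 → word 0xc0
lvl:3 = -2 → 0x6 << 2 → word 0xd8
slot:1 = 1 → 0x1 << 1 → word 0xda
chan:1 = 1 → 0x1 << 0 → word 0xdb
word = 0xdb → big-endian bytes:
  [0]=0xdb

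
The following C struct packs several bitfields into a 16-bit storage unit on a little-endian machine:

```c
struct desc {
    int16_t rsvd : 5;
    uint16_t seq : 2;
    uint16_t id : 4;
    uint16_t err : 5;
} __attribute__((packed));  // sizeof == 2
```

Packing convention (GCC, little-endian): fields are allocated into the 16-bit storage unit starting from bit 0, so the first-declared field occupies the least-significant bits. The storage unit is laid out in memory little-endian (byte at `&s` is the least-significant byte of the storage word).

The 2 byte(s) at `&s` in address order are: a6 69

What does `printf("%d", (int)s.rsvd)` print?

6

[0]=0xa6 [1]=0x69 (little-endian) → word 0x69a6
rsvd:5 @ bit 0 → (0x69a6>>0)&0x1f = 0x6  ←
seq:2 @ bit 5 → (0x69a6>>5)&0x3 = 0x1
id:4 @ bit 7 → (0x69a6>>7)&0xf = 0x3
err:5 @ bit 11 → (0x69a6>>11)&0x1f = 0xd
rsvd signed 5b, MSB=0: value = 6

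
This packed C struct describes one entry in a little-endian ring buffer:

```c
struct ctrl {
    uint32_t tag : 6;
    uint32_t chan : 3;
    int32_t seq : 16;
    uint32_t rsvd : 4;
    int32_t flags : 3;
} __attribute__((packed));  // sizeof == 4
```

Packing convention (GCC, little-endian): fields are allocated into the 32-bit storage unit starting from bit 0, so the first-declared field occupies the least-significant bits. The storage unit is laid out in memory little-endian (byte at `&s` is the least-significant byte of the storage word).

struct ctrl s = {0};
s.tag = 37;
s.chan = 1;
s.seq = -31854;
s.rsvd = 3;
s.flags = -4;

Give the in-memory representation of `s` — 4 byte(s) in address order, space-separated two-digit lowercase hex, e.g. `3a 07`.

[0+:6] tag=37 & 0x3f = 0x25; word=0x00000025
[6+:3] chan=1 & 0x7 = 0x1; word=0x00000065
[9+:16] seq=-31854 & 0xffff = 0x8392; word=0x01072465
[25+:4] rsvd=3 & 0xf = 0x3; word=0x07072465
[29+:3] flags=-4 & 0x7 = 0x4; word=0x87072465
word = 0x87072465 → little-endian bytes:
  [0]=0x65  [1]=0x24  [2]=0x07  [3]=0x87

65 24 07 87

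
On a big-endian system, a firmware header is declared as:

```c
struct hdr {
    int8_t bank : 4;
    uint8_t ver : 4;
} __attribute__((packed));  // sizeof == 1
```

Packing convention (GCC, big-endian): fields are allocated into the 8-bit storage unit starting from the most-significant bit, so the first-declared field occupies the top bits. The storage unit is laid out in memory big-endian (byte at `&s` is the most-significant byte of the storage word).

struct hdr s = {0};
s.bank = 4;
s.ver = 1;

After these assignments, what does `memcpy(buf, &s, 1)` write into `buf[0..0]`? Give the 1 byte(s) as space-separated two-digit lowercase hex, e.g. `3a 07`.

41

bank (4b) val=4 bits=0x4 at bit 4: 0x40
ver (4b) val=1 bits=0x1 at bit 0: 0x41
word = 0x41 → big-endian bytes:
  [0]=0x41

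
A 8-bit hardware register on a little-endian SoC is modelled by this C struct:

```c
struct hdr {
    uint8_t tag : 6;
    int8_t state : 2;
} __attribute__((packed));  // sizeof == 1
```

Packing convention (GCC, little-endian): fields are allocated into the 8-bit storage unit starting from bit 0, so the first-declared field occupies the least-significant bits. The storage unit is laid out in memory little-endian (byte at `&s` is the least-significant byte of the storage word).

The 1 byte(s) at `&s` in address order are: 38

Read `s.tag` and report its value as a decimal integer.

[0]=0x38 (little-endian) → word 0x38
tag:6 @ bit 0 → (0x38>>0)&0x3f = 0x38  ←
state:2 @ bit 6 → (0x38>>6)&0x3 = 0x0

56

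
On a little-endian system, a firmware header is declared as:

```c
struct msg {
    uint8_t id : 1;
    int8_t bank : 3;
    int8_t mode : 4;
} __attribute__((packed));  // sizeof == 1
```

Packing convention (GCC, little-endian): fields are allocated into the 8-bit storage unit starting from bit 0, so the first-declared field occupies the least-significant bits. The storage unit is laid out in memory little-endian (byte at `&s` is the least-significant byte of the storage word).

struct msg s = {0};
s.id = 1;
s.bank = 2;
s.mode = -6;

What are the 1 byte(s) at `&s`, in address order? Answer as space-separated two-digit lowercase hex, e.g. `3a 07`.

a5

id:1 = 1 → 0x1 << 0 → word 0x01
bank:3 = 2 → 0x2 << 1 → word 0x05
mode:4 = -6 → 0xa << 4 → word 0xa5
word = 0xa5 → little-endian bytes:
  [0]=0xa5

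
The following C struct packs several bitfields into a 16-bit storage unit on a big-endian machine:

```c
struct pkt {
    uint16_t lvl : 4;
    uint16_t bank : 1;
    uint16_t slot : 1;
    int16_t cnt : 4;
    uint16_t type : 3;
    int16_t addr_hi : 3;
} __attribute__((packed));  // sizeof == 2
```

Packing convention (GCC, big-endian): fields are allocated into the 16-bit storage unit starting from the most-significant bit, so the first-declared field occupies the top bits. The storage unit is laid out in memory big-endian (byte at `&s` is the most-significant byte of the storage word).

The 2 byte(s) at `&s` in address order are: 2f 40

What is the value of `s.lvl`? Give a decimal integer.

[0]=0x2f [1]=0x40 (big-endian) → word 0x2f40
lvl:4 @ bit 12 → (0x2f40>>12)&0xf = 0x2  ←
bank:1 @ bit 11 → (0x2f40>>11)&0x1 = 0x1
slot:1 @ bit 10 → (0x2f40>>10)&0x1 = 0x1
cnt:4 @ bit 6 → (0x2f40>>6)&0xf = 0xd
type:3 @ bit 3 → (0x2f40>>3)&0x7 = 0x0
addr_hi:3 @ bit 0 → (0x2f40>>0)&0x7 = 0x0

2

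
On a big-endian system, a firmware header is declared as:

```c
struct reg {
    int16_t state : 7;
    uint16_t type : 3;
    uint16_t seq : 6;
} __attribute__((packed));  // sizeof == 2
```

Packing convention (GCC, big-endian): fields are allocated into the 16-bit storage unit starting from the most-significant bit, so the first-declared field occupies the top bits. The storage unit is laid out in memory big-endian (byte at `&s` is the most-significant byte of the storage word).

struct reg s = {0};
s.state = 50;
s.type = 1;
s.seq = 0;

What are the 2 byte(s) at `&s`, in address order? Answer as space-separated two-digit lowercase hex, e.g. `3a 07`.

state (7b) val=50 bits=0x32 at bit 9: 0x6400
type (3b) val=1 bits=0x1 at bit 6: 0x6440
seq (6b) val=0 bits=0x0 at bit 0: 0x6440
word = 0x6440 → big-endian bytes:
  [0]=0x64  [1]=0x40

64 40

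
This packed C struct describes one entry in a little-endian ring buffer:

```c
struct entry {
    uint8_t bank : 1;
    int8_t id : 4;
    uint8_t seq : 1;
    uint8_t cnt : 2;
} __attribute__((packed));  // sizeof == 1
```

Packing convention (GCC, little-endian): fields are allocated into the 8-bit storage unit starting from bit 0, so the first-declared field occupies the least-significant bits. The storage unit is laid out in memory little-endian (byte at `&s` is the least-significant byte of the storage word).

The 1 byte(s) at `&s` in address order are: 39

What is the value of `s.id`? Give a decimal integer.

[0]=0x39 (little-endian) → word 0x39
bank:1 @ bit 0 → (0x39>>0)&0x1 = 0x1
id:4 @ bit 1 → (0x39>>1)&0xf = 0xc  ←
seq:1 @ bit 5 → (0x39>>5)&0x1 = 0x1
cnt:2 @ bit 6 → (0x39>>6)&0x3 = 0x0
id signed 4b, MSB=1: 12 - 16 = -4

-4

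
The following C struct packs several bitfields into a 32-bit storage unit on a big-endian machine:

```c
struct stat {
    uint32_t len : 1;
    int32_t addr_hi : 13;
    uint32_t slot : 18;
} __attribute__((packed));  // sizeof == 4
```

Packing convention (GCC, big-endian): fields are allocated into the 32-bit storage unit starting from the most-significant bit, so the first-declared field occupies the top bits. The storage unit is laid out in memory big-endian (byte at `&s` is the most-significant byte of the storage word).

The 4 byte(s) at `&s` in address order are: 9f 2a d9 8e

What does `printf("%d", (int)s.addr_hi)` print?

1994

[0]=0x9f [1]=0x2a [2]=0xd9 [3]=0x8e (big-endian) → word 0x9f2ad98e
len [31+:1] = (word>>31) & 0x1 = 1
addr_hi [18+:13] = (word>>18) & 0x1fff = 1994  ←
slot [0+:18] = (word>>0) & 0x3ffff = 186766
addr_hi signed 13b, MSB=0: value = 1994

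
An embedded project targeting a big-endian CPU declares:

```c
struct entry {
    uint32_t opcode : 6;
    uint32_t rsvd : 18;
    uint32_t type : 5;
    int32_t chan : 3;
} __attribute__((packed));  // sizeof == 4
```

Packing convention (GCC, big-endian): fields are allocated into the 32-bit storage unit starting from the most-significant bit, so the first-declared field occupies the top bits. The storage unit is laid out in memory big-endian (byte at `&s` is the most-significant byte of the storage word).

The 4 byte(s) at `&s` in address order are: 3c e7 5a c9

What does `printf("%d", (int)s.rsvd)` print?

[0]=0x3c [1]=0xe7 [2]=0x5a [3]=0xc9 (big-endian) → word 0x3ce75ac9
opcode [26+:6] = (word>>26) & 0x3f = 15
rsvd [8+:18] = (word>>8) & 0x3ffff = 59226  ←
type [3+:5] = (word>>3) & 0x1f = 25
chan [0+:3] = (word>>0) & 0x7 = 1

59226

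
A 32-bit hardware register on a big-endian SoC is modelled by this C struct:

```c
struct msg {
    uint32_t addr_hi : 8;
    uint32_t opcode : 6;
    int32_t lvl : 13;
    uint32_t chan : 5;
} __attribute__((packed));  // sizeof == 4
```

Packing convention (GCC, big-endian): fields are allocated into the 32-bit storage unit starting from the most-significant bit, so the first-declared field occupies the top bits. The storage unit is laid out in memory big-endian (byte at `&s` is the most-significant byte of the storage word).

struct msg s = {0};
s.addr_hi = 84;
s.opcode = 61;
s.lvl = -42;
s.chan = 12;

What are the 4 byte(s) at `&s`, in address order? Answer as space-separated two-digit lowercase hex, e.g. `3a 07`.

54 f7 fa cc

addr_hi:8 = 84 → 0x54 << 24 → word 0x54000000
opcode:6 = 61 → 0x3d << 18 → word 0x54f40000
lvl:13 = -42 → 0x1fd6 << 5 → word 0x54f7fac0
chan:5 = 12 → 0xc << 0 → word 0x54f7facc
word = 0x54f7facc → big-endian bytes:
  [0]=0x54  [1]=0xf7  [2]=0xfa  [3]=0xcc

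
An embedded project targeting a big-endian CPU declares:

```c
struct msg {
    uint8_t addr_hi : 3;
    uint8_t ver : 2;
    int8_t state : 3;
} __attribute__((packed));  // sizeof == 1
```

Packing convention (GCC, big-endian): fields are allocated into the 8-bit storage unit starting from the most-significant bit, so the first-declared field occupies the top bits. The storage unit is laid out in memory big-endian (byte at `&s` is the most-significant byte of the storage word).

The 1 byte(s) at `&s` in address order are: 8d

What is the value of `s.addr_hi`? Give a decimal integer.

[0]=0x8d (big-endian) → word 0x8d
addr_hi:3 @ bit 5 → (0x8d>>5)&0x7 = 0x4  ←
ver:2 @ bit 3 → (0x8d>>3)&0x3 = 0x1
state:3 @ bit 0 → (0x8d>>0)&0x7 = 0x5

4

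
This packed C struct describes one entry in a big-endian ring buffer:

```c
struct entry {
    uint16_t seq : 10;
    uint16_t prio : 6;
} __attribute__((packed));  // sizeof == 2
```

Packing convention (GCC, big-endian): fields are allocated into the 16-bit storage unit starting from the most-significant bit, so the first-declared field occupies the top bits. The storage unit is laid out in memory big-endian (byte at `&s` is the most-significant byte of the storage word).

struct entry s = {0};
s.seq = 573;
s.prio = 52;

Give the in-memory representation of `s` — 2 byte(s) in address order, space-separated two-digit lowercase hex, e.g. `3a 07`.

[6+:10] seq=573 & 0x3ff = 0x23d; word=0x8f40
[0+:6] prio=52 & 0x3f = 0x34; word=0x8f74
word = 0x8f74 → big-endian bytes:
  [0]=0x8f  [1]=0x74

8f 74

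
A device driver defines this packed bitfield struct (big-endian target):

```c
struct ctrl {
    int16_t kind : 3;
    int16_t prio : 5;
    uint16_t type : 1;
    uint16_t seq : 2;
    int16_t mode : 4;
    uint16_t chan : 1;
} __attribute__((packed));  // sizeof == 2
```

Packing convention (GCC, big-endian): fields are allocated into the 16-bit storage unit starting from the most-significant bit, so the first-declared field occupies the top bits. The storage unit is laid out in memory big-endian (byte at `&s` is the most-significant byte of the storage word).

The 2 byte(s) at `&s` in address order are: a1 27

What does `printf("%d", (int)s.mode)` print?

[0]=0xa1 [1]=0x27 (big-endian) → word 0xa127
kind:3 @ bit 13 → (0xa127>>13)&0x7 = 0x5
prio:5 @ bit 8 → (0xa127>>8)&0x1f = 0x1
type:1 @ bit 7 → (0xa127>>7)&0x1 = 0x0
seq:2 @ bit 5 → (0xa127>>5)&0x3 = 0x1
mode:4 @ bit 1 → (0xa127>>1)&0xf = 0x3  ←
chan:1 @ bit 0 → (0xa127>>0)&0x1 = 0x1
mode signed 4b, MSB=0: value = 3

3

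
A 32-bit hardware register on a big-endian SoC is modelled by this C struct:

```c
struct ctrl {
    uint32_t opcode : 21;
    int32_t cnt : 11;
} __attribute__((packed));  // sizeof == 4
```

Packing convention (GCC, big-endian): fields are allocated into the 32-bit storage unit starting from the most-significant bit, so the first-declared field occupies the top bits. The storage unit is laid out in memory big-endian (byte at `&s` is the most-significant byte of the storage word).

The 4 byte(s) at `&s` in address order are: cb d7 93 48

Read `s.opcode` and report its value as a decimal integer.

[0]=0xcb [1]=0xd7 [2]=0x93 [3]=0x48 (big-endian) → word 0xcbd79348
opcode [11+:21] = (word>>11) & 0x1fffff = 1669874  ←
cnt [0+:11] = (word>>0) & 0x7ff = 840

1669874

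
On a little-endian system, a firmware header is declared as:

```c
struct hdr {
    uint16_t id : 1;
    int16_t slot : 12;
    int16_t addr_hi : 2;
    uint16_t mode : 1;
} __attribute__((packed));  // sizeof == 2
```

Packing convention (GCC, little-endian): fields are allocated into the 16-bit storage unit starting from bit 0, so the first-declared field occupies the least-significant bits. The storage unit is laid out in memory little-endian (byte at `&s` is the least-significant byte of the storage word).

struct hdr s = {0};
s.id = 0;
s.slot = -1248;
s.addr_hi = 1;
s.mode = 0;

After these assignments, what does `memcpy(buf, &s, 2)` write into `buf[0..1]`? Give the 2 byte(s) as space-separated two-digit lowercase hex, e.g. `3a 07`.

id:1 = 0 → 0x0 << 0 → word 0x0000
slot:12 = -1248 → 0xb20 << 1 → word 0x1640
addr_hi:2 = 1 → 0x1 << 13 → word 0x3640
mode:1 = 0 → 0x0 << 15 → word 0x3640
word = 0x3640 → little-endian bytes:
  [0]=0x40  [1]=0x36

40 36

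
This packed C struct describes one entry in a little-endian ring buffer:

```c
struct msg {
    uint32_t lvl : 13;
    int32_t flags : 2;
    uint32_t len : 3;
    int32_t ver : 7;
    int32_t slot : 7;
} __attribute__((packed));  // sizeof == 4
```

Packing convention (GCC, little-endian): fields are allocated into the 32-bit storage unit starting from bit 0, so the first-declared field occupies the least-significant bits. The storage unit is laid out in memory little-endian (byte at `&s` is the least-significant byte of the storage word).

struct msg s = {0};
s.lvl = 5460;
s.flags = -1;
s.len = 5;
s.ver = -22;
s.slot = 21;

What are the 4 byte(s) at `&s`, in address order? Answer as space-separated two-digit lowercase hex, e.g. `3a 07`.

54 f5 aa 2b

lvl (13b) val=5460 bits=0x1554 at bit 0: 0x00001554
flags (2b) val=-1 bits=0x3 at bit 13: 0x00007554
len (3b) val=5 bits=0x5 at bit 15: 0x0002f554
ver (7b) val=-22 bits=0x6a at bit 18: 0x01aaf554
slot (7b) val=21 bits=0x15 at bit 25: 0x2baaf554
word = 0x2baaf554 → little-endian bytes:
  [0]=0x54  [1]=0xf5  [2]=0xaa  [3]=0x2b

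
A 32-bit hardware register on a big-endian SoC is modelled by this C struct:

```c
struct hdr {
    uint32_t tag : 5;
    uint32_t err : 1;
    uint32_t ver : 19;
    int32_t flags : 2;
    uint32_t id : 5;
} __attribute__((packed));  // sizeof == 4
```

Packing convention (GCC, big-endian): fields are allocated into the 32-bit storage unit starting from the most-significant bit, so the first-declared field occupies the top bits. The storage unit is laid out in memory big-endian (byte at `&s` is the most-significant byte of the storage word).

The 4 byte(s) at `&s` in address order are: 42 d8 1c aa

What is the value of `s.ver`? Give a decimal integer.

372793

[0]=0x42 [1]=0xd8 [2]=0x1c [3]=0xaa (big-endian) → word 0x42d81caa
tag:5 @ bit 27 → (0x42d81caa>>27)&0x1f = 0x8
err:1 @ bit 26 → (0x42d81caa>>26)&0x1 = 0x0
ver:19 @ bit 7 → (0x42d81caa>>7)&0x7ffff = 0x5b039  ←
flags:2 @ bit 5 → (0x42d81caa>>5)&0x3 = 0x1
id:5 @ bit 0 → (0x42d81caa>>0)&0x1f = 0xa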